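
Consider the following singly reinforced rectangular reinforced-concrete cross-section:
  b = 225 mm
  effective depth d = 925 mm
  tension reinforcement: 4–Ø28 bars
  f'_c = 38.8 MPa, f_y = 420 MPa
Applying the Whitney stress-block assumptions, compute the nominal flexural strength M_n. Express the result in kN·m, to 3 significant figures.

M_n ≈ 885 kN·m

A_s = 4 × 616 = 2464 mm².
T = A_s f_y = 2464 × 420 = 1034880 N = 1034.88 kN.
From C = T: a = T/(0.85 f'_c b) = 1034880/(0.85 × 38.8 × 225) = 139.46 mm.
M_n = T(d − a/2) = 1034.88 kN × (925 − 69.73) mm = 885.10 kN·m.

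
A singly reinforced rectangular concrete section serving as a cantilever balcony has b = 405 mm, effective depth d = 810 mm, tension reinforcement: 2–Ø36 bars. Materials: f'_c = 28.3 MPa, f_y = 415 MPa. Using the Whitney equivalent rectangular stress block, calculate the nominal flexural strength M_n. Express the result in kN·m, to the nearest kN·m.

M_n ≈ 648 kN·m

A_s = 2 × 1018 = 2036 mm².
T = A_s f_y = 2036 × 415 = 844940 N = 844.94 kN.
From C = T: a = T/(0.85 f'_c b) = 844940/(0.85 × 28.3 × 405) = 86.73 mm.
M_n = T(d − a/2) = 844.94 kN × (810 − 43.365) mm = 647.76 kN·m.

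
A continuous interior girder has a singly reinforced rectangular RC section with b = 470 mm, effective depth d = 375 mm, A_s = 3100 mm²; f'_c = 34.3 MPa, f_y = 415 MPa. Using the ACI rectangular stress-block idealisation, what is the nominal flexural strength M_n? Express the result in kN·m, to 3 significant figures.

M_n ≈ 422 kN·m

T = A_s f_y = 3100 × 415 = 1286500 N = 1286.5 kN.
From C = T: a = T/(0.85 f'_c b) = 1286500/(0.85 × 34.3 × 470) = 93.89 mm.
M_n = T(d − a/2) = 1286.5 kN × (375 − 46.945) mm = 422.04 kN·m.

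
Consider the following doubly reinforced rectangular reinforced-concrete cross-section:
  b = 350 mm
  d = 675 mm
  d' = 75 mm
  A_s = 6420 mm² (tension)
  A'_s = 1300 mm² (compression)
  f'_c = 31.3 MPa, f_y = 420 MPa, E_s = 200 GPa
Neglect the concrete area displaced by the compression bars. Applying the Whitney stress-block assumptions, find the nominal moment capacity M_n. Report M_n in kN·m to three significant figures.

M_n ≈ 1530 kN·m

Assume both tension and compression steel yield.
Net tension couple steel: A_s − A'_s = 5120 mm².
a = (A_s − A'_s) f_y / (0.85 f'_c b) = 2150400/(0.85 × 31.3 × 350) = 230.93 mm.
c = a/β₁ = 230.93/0.826 = 279.58 mm; ε'_s = 0.003(c − d')/c = 0.0022 ≥ f_y/E_s = 0.0021, so compression steel does yield.
M_n = (A_s − A'_s) f_y (d − a/2) + A'_s f_y (d − d') = [2150400 × (675 − 115.465) + 546000 × (675 − 75)] × 10⁻⁶ = 1203.22 + 327.60 = 1530.82 kN·m.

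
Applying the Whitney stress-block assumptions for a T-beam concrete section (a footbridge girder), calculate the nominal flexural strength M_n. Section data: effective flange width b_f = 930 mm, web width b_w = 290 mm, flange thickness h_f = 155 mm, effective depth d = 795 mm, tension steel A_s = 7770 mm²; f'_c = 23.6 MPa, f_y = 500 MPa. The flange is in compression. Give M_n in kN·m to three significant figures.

Tension: T = A_s f_y = 7770 × 500 = 3885000 N.
Try a within the flange: a = T/(0.85 f'_c b_f) = 3885000/(0.85 × 23.6 × 930) = 208.25 mm.
a = 208.25 > h_f = 155 mm: the block extends into the web. Split into flange-overhang and web parts.
C_f = 0.85 f'_c (b_f − b_w) h_f = 0.85 × 23.6 × (930 − 290) × 155 = 1989952 N.
Remaining web compression depth: a_w = (T − C_f)/(0.85 f'_c b_w) = (3885000 − 1989952)/(0.85 × 23.6 × 290) = 325.76 mm.
M_n = C_f(d − h_f/2) + (T − C_f)(d − a_w/2) = 1989952 × (795 − 77.5) + 1895048 × (795 − 162.88) = 1427.79 + 1197.90 = 2625.69 × 10⁶ N·mm.
M_n = 2625.69 kN·m.

M_n ≈ 2630 kN·m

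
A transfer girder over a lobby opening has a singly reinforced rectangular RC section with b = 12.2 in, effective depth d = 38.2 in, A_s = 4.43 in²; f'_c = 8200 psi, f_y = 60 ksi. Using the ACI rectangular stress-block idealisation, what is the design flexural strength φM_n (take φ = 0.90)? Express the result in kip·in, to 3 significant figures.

φM_n ≈ 8760 kip·in

T = A_s f_y = 4.43 × 60 = 265.8 kips.
a = T/(0.85 f'_c b) = 265.8/(0.85 × 8.2 × 12.2) = 3.126 in.
M_n = T(d − a/2) = 265.8 × (38.2 − 1.563) = 9738.1 kip·in.
φM_n = 0.90 × 9738.1 = 8764.3 kip·in.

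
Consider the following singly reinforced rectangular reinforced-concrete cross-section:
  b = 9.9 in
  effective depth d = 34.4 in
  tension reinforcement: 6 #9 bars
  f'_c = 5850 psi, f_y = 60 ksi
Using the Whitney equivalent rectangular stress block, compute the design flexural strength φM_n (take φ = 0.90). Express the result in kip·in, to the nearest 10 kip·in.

φM_n ≈ 9960 kip·in

A_s = 6 × 1 = 6 in².
T = A_s f_y = 6 × 60 = 360 kips.
a = T/(0.85 f'_c b) = 360/(0.85 × 5.85 × 9.9) = 7.313 in.
M_n = T(d − a/2) = 360 × (34.4 − 3.6565) = 11067.7 kip·in.
φM_n = 0.90 × 11067.7 = 9960.9 kip·in.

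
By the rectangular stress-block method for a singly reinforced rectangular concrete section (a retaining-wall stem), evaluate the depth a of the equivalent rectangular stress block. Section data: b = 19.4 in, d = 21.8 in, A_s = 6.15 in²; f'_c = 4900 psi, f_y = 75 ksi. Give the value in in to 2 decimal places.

a ≈ 5.71 in

T = A_s f_y = 6.15 × 75 = 461.25 kips.
a = T/(0.85 f'_c b) = 461.25/(0.85 × 4.9 × 19.4) = 5.71 in.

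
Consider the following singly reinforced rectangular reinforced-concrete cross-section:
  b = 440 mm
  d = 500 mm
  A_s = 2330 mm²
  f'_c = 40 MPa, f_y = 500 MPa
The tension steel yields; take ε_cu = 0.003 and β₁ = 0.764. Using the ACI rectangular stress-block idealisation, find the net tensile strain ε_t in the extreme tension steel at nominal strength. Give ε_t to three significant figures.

ε_t ≈ 0.0117

a = A_s f_y/(0.85 f'_c b) = 77.87 mm.
β₁ = 0.764, so c = a/β₁ = 77.87/0.764 = 101.92 mm.
From the linear strain diagram with ε_cu = 0.003: ε_t = 0.003 (d − c)/c = 0.003 × (500 − 101.92)/101.92 = 0.0117.
Since ε_t ≥ 0.005, the section is tension-controlled.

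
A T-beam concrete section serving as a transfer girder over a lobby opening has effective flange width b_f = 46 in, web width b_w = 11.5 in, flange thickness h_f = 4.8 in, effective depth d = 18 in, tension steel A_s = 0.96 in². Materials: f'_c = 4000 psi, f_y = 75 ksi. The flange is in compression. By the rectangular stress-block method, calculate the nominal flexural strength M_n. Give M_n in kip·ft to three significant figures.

M_n ≈ 107 kip·ft

Tension: T = A_s f_y = 0.96 × 75 = 72 kips.
Try a within the flange: a = T/(0.85 f'_c b_f) = 72/(0.85 × 4 × 46) = 0.460 in.
Since a = 0.460 ≤ h_f = 4.8 in, the stress block lies entirely in the flange; analyse as a rectangular beam of width b_f.
M_n = T(d − a/2) = 72 × (18 − 0.23) = 1279.4 kip·in.
M_n = 1279.4/12 = 106.62 kip·ft.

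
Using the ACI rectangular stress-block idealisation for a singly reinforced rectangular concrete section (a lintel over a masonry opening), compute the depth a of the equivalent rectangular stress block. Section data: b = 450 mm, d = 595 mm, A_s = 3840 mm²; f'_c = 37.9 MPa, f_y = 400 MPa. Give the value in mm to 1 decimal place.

a ≈ 106.0 mm

T = A_s f_y = 3840 × 400 = 1536000 N = 1536 kN.
Setting C = 0.85 f'_c a b equal to T: a = 1536000/(0.85 × 37.9 × 450) = 106.0 mm.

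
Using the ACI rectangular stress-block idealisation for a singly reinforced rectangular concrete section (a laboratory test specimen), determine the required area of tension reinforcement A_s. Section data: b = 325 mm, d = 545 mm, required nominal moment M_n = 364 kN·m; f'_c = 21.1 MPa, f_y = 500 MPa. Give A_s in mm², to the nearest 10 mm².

With M_n = 0.85 f'_c a b (d − a/2), solve the quadratic for a:
a = d − √(d² − 2M_n/(0.85 f'_c b)) = 545 − √(545² − 2 × 364×10⁶/(0.85 × 21.1 × 325)) = 130.12 mm.
A_s = 0.85 f'_c a b / f_y = 0.85 × 21.1 × 130.12 × 325 / 500 = 1516.9 mm².

A_s ≈ 1520 mm²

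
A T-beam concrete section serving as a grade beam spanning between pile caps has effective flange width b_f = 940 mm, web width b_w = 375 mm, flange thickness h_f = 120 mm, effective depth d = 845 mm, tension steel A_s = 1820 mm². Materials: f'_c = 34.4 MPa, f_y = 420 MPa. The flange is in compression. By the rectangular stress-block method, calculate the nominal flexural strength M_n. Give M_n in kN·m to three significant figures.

Tension: T = A_s f_y = 1820 × 420 = 764400 N.
Try a within the flange: a = T/(0.85 f'_c b_f) = 764400/(0.85 × 34.4 × 940) = 27.81 mm.
Since a = 27.81 ≤ h_f = 120 mm, the stress block lies entirely in the flange; analyse as a rectangular beam of width b_f.
M_n = T(d − a/2) = 764400 × (845 − 13.905) = 635.29 × 10⁶ N·mm.
M_n = 635.29 kN·m.

M_n ≈ 635 kN·m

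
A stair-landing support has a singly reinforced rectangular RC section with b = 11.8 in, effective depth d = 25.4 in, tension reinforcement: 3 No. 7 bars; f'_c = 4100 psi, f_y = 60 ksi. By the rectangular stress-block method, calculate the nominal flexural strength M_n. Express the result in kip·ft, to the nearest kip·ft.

A_s = 3 × 0.6 = 1.8 in².
T = A_s f_y = 1.8 × 60 = 108 kips.
a = T/(0.85 f'_c b) = 108/(0.85 × 4.1 × 11.8) = 2.626 in.
M_n = T(d − a/2) = 108 × (25.4 − 1.313) = 2601.4 kip·in = 2601.4/12 = 216.78 kip·ft.

M_n ≈ 217 kip·ft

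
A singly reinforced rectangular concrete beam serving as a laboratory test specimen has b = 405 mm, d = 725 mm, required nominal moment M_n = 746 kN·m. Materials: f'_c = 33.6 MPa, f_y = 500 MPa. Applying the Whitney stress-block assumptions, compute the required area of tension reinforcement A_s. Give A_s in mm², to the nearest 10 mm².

With M_n = 0.85 f'_c a b (d − a/2), solve the quadratic for a:
a = d − √(d² − 2M_n/(0.85 f'_c b)) = 725 − √(725² − 2 × 746×10⁶/(0.85 × 33.6 × 405)) = 95.21 mm.
A_s = 0.85 f'_c a b / f_y = 0.85 × 33.6 × 95.21 × 405 / 500 = 2202.6 mm².

A_s ≈ 2200 mm²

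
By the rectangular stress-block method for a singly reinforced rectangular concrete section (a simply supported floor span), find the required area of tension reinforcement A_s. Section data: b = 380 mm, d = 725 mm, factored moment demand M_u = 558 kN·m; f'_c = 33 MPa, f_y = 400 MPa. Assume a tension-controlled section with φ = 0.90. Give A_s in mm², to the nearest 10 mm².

A_s ≈ 2270 mm²

M_n = M_u/φ = 558/0.90 = 620 kN·m.
With M_n = 0.85 f'_c a b (d − a/2), solve the quadratic for a:
a = d − √(d² − 2M_n/(0.85 f'_c b)) = 725 − √(725² − 2 × 620×10⁶/(0.85 × 33 × 380)) = 85.24 mm.
A_s = 0.85 f'_c a b / f_y = 0.85 × 33 × 85.24 × 380 / 400 = 2271.4 mm².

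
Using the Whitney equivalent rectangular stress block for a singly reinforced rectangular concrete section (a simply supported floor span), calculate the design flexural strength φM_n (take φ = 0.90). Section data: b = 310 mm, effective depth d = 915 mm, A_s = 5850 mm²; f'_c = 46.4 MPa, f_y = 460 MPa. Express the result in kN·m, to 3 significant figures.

T = A_s f_y = 5850 × 460 = 2691000 N = 2691 kN.
From C = T: a = T/(0.85 f'_c b) = 2691000/(0.85 × 46.4 × 310) = 220.10 mm.
M_n = T(d − a/2) = 2691 kN × (915 − 110.05) mm = 2166.12 kN·m.
φM_n = 0.90 × 2166.12 = 1949.51 kN·m.

φM_n ≈ 1950 kN·m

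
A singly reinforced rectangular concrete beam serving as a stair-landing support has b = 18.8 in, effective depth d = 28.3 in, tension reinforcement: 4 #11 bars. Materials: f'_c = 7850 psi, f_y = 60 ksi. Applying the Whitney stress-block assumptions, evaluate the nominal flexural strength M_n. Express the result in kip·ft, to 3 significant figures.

A_s = 4 × 1.56 = 6.24 in².
T = A_s f_y = 6.24 × 60 = 374.4 kips.
a = T/(0.85 f'_c b) = 374.4/(0.85 × 7.85 × 18.8) = 2.985 in.
M_n = T(d − a/2) = 374.4 × (28.3 − 1.4925) = 10036.7 kip·in = 10036.7/12 = 836.39 kip·ft.

M_n ≈ 836 kip·ft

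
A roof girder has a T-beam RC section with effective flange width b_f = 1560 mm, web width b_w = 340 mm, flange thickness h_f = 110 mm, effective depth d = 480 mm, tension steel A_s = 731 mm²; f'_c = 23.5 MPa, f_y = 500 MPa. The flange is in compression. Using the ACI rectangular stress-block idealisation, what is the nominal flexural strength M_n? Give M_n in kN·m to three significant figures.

M_n ≈ 173 kN·m

Tension: T = A_s f_y = 731 × 500 = 365500 N.
Try a within the flange: a = T/(0.85 f'_c b_f) = 365500/(0.85 × 23.5 × 1560) = 11.73 mm.
Since a = 11.73 ≤ h_f = 110 mm, the stress block lies entirely in the flange; analyse as a rectangular beam of width b_f.
M_n = T(d − a/2) = 365500 × (480 − 5.865) = 173.30 × 10⁶ N·mm.
M_n = 173.30 kN·m.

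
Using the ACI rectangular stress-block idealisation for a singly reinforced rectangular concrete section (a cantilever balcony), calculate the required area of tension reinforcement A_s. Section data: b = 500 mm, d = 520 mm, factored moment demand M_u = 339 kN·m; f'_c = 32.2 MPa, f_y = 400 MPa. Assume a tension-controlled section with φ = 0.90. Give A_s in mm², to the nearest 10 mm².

M_n = M_u/φ = 339/0.90 = 376.667 kN·m.
With M_n = 0.85 f'_c a b (d − a/2), solve the quadratic for a:
a = d − √(d² − 2M_n/(0.85 f'_c b)) = 520 − √(520² − 2 × 376.667×10⁶/(0.85 × 32.2 × 500)) = 55.94 mm.
A_s = 0.85 f'_c a b / f_y = 0.85 × 32.2 × 55.94 × 500 / 400 = 1913.8 mm².

A_s ≈ 1910 mm²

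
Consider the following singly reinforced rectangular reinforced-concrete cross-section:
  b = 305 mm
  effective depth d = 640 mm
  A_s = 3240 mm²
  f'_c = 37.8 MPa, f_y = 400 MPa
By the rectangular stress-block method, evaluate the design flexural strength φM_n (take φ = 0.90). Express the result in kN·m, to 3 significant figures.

T = A_s f_y = 3240 × 400 = 1296000 N = 1296 kN.
From C = T: a = T/(0.85 f'_c b) = 1296000/(0.85 × 37.8 × 305) = 132.25 mm.
M_n = T(d − a/2) = 1296 kN × (640 − 66.125) mm = 743.74 kN·m.
φM_n = 0.90 × 743.74 = 669.37 kN·m.

φM_n ≈ 669 kN·m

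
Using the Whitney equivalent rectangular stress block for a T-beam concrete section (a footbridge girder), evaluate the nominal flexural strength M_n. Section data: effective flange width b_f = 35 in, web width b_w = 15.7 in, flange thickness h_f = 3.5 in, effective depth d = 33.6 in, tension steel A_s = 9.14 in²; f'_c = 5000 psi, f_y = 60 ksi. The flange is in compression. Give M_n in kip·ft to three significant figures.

M_n ≈ 1450 kip·ft

Tension: T = A_s f_y = 9.14 × 60 = 548.4 kips.
Try a within the flange: a = T/(0.85 f'_c b_f) = 548.4/(0.85 × 5 × 35) = 3.687 in.
a = 3.687 > h_f = 3.5 in: the block extends into the web. Split into flange-overhang and web parts.
C_f = 0.85 f'_c (b_f − b_w) h_f = 0.85 × 5 × (35 − 15.7) × 3.5 = 287.1 kips.
Remaining web compression depth: a_w = (T − C_f)/(0.85 f'_c b_w) = (548.4 − 287.1)/(0.85 × 5 × 15.7) = 3.916 in.
M_n = C_f(d − h_f/2) + (T − C_f)(d − a_w/2) = 287.1 × (33.6 − 1.75) + 261.3 × (33.6 − 1.958) = 9144.1 + 8268.1 = 17412.2 kip·in.
M_n = 17412.2/12 = 1451.02 kip·ft.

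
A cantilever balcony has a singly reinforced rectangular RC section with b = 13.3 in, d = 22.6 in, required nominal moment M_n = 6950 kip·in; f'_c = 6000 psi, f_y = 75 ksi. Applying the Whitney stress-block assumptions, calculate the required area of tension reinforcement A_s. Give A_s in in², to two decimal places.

A_s ≈ 4.62 in²

From M_n = 0.85 f'_c a b (d − a/2):
a = d − √(d² − 2M_n/(0.85 f'_c b)) = 22.6 − √(22.6² − 2 × 6950/(0.85 × 6 × 13.3)) = 5.112 in.
A_s = 0.85 f'_c a b / f_y = 0.85 × 6 × 5.112 × 13.3 / 75 = 4.623 in².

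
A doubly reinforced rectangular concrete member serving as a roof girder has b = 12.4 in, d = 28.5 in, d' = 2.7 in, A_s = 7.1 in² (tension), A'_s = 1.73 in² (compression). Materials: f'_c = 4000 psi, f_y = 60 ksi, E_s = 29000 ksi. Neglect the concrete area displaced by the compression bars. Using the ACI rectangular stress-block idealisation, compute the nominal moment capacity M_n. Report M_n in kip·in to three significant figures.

M_n ≈ 10600 kip·in

Assume both steels yield.
a = (A_s − A'_s) f_y/(0.85 f'_c b) = (7.1 − 1.73) × 60/(0.85 × 4 × 12.4) = 7.642 in.
c = a/β₁ = 7.642/0.85 = 8.991 in; ε'_s = 0.003(c − d')/c = 0.0021 ≥ ε_y = 0.0021, so the compression steel yields.
M_n = (A_s − A'_s) f_y (d − a/2) + A'_s f_y (d − d') = 322.2 × (28.5 − 3.821) + 103.8 × (28.5 − 2.7) = 7951.6 + 2678.0 = 10629.6 kip·in.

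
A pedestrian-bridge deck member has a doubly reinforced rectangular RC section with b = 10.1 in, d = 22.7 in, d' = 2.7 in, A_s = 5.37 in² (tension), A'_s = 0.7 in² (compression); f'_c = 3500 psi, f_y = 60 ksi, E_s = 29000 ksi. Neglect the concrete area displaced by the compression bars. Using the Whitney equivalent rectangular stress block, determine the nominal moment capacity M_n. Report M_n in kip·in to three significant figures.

Assume both steels yield.
a = (A_s − A'_s) f_y/(0.85 f'_c b) = (5.37 − 0.7) × 60/(0.85 × 3.5 × 10.1) = 9.325 in.
c = a/β₁ = 9.325/0.85 = 10.971 in; ε'_s = 0.003(c − d')/c = 0.0023 ≥ ε_y = 0.0021, so the compression steel yields.
M_n = (A_s − A'_s) f_y (d − a/2) + A'_s f_y (d − d') = 280.2 × (22.7 − 4.6625) + 42 × (22.7 − 2.7) = 5054.1 + 840.0 = 5894.1 kip·in.

M_n ≈ 5890 kip·in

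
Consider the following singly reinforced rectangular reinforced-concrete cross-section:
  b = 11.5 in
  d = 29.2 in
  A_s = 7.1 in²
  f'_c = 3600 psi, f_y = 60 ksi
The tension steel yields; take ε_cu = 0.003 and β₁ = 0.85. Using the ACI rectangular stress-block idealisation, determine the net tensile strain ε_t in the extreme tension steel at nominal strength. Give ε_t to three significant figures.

ε_t ≈ 0.00315

a = A_s f_y/(0.85 f'_c b) = 12.106 in.
β₁ = 0.85, so c = a/β₁ = 12.106/0.85 = 14.242 in.
From the linear strain diagram with ε_cu = 0.003: ε_t = 0.003 (d − c)/c = 0.003 × (29.2 − 14.242)/14.242 = 0.00315.
ε_t < 0.004 — the section is over-reinforced for flexure under ACI limits.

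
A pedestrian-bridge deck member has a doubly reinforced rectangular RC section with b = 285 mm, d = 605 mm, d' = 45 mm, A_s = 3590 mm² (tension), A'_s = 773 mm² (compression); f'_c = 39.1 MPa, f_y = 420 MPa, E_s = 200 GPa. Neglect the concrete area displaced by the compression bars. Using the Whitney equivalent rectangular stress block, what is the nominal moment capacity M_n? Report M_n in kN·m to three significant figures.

M_n ≈ 824 kN·m

Assume both tension and compression steel yield.
Net tension couple steel: A_s − A'_s = 2817 mm².
a = (A_s − A'_s) f_y / (0.85 f'_c b) = 1183140/(0.85 × 39.1 × 285) = 124.91 mm.
c = a/β₁ = 124.91/0.771 = 162.01 mm; ε'_s = 0.003(c − d')/c = 0.0022 ≥ f_y/E_s = 0.0021, so compression steel does yield.
M_n = (A_s − A'_s) f_y (d − a/2) + A'_s f_y (d − d') = [1183140 × (605 − 62.455) + 324660 × (605 − 45)] × 10⁻⁶ = 641.91 + 181.81 = 823.72 kN·m.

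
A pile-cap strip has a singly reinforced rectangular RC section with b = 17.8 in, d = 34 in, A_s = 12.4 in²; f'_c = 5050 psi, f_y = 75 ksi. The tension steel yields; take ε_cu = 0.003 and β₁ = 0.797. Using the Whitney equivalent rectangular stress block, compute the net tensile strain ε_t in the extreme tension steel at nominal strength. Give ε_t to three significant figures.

ε_t ≈ 0.00368

a = A_s f_y/(0.85 f'_c b) = 12.172 in.
β₁ = 0.797, so c = a/β₁ = 12.172/0.797 = 15.272 in.
From the linear strain diagram with ε_cu = 0.003: ε_t = 0.003 (d − c)/c = 0.003 × (34 − 15.272)/15.272 = 0.00368.
ε_t < 0.004 — the section is over-reinforced for flexure under ACI limits.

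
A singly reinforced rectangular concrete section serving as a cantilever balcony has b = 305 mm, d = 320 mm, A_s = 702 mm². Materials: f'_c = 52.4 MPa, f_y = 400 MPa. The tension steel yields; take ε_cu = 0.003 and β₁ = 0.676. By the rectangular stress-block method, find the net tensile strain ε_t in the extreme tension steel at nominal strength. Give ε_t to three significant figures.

a = A_s f_y/(0.85 f'_c b) = 20.67 mm.
β₁ = 0.676, so c = a/β₁ = 20.67/0.676 = 30.58 mm.
From the linear strain diagram with ε_cu = 0.003: ε_t = 0.003 (d − c)/c = 0.003 × (320 − 30.58)/30.58 = 0.0284.
Since ε_t ≥ 0.005, the section is tension-controlled.

ε_t ≈ 0.0284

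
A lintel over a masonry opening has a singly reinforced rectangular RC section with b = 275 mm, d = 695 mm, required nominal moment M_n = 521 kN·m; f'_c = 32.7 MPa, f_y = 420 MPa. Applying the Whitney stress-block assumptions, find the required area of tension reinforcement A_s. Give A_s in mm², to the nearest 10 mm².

With M_n = 0.85 f'_c a b (d − a/2), solve the quadratic for a:
a = d − √(d² − 2M_n/(0.85 f'_c b)) = 695 − √(695² − 2 × 521×10⁶/(0.85 × 32.7 × 275)) = 106.19 mm.
A_s = 0.85 f'_c a b / f_y = 0.85 × 32.7 × 106.19 × 275 / 420 = 1932.6 mm².

A_s ≈ 1930 mm²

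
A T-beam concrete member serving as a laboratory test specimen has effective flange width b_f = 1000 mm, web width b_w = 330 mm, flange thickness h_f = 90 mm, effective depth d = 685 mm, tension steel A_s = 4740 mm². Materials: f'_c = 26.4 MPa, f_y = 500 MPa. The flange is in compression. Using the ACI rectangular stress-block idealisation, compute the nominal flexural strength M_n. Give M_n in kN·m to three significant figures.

M_n ≈ 1490 kN·m

Tension: T = A_s f_y = 4740 × 500 = 2370000 N.
Try a within the flange: a = T/(0.85 f'_c b_f) = 2370000/(0.85 × 26.4 × 1000) = 105.61 mm.
a = 105.61 > h_f = 90 mm: the block extends into the web. Split into flange-overhang and web parts.
C_f = 0.85 f'_c (b_f − b_w) h_f = 0.85 × 26.4 × (1000 − 330) × 90 = 1353132 N.
Remaining web compression depth: a_w = (T − C_f)/(0.85 f'_c b_w) = (2370000 − 1353132)/(0.85 × 26.4 × 330) = 137.32 mm.
M_n = C_f(d − h_f/2) + (T − C_f)(d − a_w/2) = 1353132 × (685 − 45) + 1016868 × (685 − 68.66) = 866.00 + 626.74 = 1492.74 × 10⁶ N·mm.
M_n = 1492.74 kN·m.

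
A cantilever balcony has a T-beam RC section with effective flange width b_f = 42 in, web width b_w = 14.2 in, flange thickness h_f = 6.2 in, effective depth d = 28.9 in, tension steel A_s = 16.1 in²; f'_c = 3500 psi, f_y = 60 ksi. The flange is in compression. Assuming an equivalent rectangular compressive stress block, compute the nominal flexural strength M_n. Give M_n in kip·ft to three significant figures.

Tension: T = A_s f_y = 16.1 × 60 = 966 kips.
Try a within the flange: a = T/(0.85 f'_c b_f) = 966/(0.85 × 3.5 × 42) = 7.731 in.
a = 7.731 > h_f = 6.2 in: the block extends into the web. Split into flange-overhang and web parts.
C_f = 0.85 f'_c (b_f − b_w) h_f = 0.85 × 3.5 × (42 − 14.2) × 6.2 = 512.8 kips.
Remaining web compression depth: a_w = (T − C_f)/(0.85 f'_c b_w) = (966 − 512.8)/(0.85 × 3.5 × 14.2) = 10.728 in.
M_n = C_f(d − h_f/2) + (T − C_f)(d − a_w/2) = 512.8 × (28.9 − 3.1) + 453.2 × (28.9 − 5.364) = 13230.2 + 10666.5 = 23896.7 kip·in.
M_n = 23896.7/12 = 1991.39 kip·ft.

M_n ≈ 1990 kip·ft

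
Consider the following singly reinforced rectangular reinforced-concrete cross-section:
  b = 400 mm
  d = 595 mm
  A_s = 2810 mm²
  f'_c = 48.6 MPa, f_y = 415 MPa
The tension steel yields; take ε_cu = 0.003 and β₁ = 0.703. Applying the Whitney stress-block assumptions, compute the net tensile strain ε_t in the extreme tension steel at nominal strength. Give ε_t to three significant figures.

a = A_s f_y/(0.85 f'_c b) = 70.57 mm.
β₁ = 0.703, so c = a/β₁ = 70.57/0.703 = 100.38 mm.
From the linear strain diagram with ε_cu = 0.003: ε_t = 0.003 (d − c)/c = 0.003 × (595 − 100.38)/100.38 = 0.0148.
Since ε_t ≥ 0.005, the section is tension-controlled.

ε_t ≈ 0.0148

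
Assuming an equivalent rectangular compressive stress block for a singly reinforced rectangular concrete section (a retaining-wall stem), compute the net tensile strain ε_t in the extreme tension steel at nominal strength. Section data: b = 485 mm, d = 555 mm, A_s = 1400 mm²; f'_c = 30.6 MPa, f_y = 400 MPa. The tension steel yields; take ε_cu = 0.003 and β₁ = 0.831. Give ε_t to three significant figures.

ε_t ≈ 0.0282

a = A_s f_y/(0.85 f'_c b) = 44.39 mm.
β₁ = 0.831, so c = a/β₁ = 44.39/0.831 = 53.42 mm.
From the linear strain diagram with ε_cu = 0.003: ε_t = 0.003 (d − c)/c = 0.003 × (555 − 53.42)/53.42 = 0.0282.
Since ε_t ≥ 0.005, the section is tension-controlled.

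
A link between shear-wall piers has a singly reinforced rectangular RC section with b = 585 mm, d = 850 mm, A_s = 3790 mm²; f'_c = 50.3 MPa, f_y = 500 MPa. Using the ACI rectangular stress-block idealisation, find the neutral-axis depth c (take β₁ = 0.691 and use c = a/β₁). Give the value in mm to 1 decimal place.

c ≈ 109.6 mm

T = A_s f_y = 3790 × 500 = 1895000 N = 1895 kN.
Setting C = 0.85 f'_c a b equal to T: a = 1895000/(0.85 × 50.3 × 585) = 75.765 mm.
With β₁ = 0.691, c = a/β₁ = 75.765/0.691 = 109.6 mm.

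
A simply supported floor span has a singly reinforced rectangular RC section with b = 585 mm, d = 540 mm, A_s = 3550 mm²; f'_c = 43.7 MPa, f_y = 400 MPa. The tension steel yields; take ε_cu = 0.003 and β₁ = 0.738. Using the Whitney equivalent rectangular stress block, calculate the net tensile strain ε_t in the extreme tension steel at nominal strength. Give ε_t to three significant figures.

a = A_s f_y/(0.85 f'_c b) = 65.35 mm.
β₁ = 0.738, so c = a/β₁ = 65.35/0.738 = 88.55 mm.
From the linear strain diagram with ε_cu = 0.003: ε_t = 0.003 (d − c)/c = 0.003 × (540 − 88.55)/88.55 = 0.0153.
Since ε_t ≥ 0.005, the section is tension-controlled.

ε_t ≈ 0.0153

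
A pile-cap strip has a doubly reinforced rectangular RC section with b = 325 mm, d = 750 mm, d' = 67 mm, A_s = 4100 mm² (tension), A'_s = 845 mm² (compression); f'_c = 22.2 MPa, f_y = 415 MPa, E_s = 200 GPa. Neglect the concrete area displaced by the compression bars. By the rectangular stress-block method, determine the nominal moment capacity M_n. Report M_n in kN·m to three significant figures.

M_n ≈ 1100 kN·m

Assume both tension and compression steel yield.
Net tension couple steel: A_s − A'_s = 3255 mm².
a = (A_s − A'_s) f_y / (0.85 f'_c b) = 1350825/(0.85 × 22.2 × 325) = 220.26 mm.
c = a/β₁ = 220.26/0.85 = 259.13 mm; ε'_s = 0.003(c − d')/c = 0.0022 ≥ f_y/E_s = 0.0021, so compression steel does yield.
M_n = (A_s − A'_s) f_y (d − a/2) + A'_s f_y (d − d') = [1350825 × (750 − 110.13) + 350675 × (750 − 67)] × 10⁻⁶ = 864.35 + 239.51 = 1103.86 kN·m.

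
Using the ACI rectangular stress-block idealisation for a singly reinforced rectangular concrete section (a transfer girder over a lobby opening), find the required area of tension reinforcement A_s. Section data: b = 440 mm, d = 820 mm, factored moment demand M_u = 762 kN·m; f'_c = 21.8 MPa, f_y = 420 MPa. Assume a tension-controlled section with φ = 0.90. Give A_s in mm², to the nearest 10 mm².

M_n = M_u/φ = 762/0.90 = 846.667 kN·m.
With M_n = 0.85 f'_c a b (d − a/2), solve the quadratic for a:
a = d − √(d² − 2M_n/(0.85 f'_c b)) = 820 − √(820² − 2 × 846.667×10⁶/(0.85 × 21.8 × 440)) = 138.30 mm.
A_s = 0.85 f'_c a b / f_y = 0.85 × 21.8 × 138.30 × 440 / 420 = 2684.7 mm².

A_s ≈ 2680 mm²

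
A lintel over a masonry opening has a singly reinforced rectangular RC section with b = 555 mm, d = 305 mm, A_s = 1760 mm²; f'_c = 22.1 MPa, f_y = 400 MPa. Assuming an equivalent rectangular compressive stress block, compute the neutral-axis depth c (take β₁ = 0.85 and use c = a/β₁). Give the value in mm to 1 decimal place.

T = A_s f_y = 1760 × 400 = 704000 N = 704 kN.
Setting C = 0.85 f'_c a b equal to T: a = 704000/(0.85 × 22.1 × 555) = 67.526 mm.
With β₁ = 0.85, c = a/β₁ = 67.526/0.85 = 79.4 mm.

c ≈ 79.4 mm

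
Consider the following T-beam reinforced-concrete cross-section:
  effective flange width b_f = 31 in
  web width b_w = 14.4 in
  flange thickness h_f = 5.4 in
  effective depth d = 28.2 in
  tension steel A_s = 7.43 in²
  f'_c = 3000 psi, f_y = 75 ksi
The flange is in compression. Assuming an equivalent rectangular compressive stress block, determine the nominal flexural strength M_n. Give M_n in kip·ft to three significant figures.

Tension: T = A_s f_y = 7.43 × 75 = 557.25 kips.
Try a within the flange: a = T/(0.85 f'_c b_f) = 557.25/(0.85 × 3 × 31) = 7.049 in.
a = 7.049 > h_f = 5.4 in: the block extends into the web. Split into flange-overhang and web parts.
C_f = 0.85 f'_c (b_f − b_w) h_f = 0.85 × 3 × (31 − 14.4) × 5.4 = 228.6 kips.
Remaining web compression depth: a_w = (T − C_f)/(0.85 f'_c b_w) = (557.25 − 228.6)/(0.85 × 3 × 14.4) = 8.950 in.
M_n = C_f(d − h_f/2) + (T − C_f)(d − a_w/2) = 228.6 × (28.2 − 2.7) + 328.65 × (28.2 − 4.475) = 5829.3 + 7797.2 = 13626.5 kip·in.
M_n = 13626.5/12 = 1135.54 kip·ft.

M_n ≈ 1140 kip·ft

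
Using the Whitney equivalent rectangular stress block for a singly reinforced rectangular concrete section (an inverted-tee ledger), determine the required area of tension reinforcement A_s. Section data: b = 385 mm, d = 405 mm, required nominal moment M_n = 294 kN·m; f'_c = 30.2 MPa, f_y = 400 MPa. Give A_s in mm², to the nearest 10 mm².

A_s ≈ 2020 mm²

With M_n = 0.85 f'_c a b (d − a/2), solve the quadratic for a:
a = d − √(d² − 2M_n/(0.85 f'_c b)) = 405 − √(405² − 2 × 294×10⁶/(0.85 × 30.2 × 385)) = 81.69 mm.
A_s = 0.85 f'_c a b / f_y = 0.85 × 30.2 × 81.69 × 385 / 400 = 2018.3 mm².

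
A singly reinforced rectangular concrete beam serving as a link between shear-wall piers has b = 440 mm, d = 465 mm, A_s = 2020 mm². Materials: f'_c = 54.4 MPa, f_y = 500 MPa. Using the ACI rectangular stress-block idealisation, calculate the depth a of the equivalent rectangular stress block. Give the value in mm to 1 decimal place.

a ≈ 49.6 mm

T = A_s f_y = 2020 × 500 = 1010000 N = 1010 kN.
Setting C = 0.85 f'_c a b equal to T: a = 1010000/(0.85 × 54.4 × 440) = 49.6 mm.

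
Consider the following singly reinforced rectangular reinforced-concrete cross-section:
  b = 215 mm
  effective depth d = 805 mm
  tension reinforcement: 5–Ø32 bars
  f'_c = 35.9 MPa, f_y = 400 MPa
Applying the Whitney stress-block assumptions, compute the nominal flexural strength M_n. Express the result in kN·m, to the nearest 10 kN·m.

M_n ≈ 1100 kN·m

A_s = 5 × 804 = 4020 mm².
T = A_s f_y = 4020 × 400 = 1608000 N = 1608 kN.
From C = T: a = T/(0.85 f'_c b) = 1608000/(0.85 × 35.9 × 215) = 245.09 mm.
M_n = T(d − a/2) = 1608 kN × (805 − 122.545) mm = 1097.39 kN·m.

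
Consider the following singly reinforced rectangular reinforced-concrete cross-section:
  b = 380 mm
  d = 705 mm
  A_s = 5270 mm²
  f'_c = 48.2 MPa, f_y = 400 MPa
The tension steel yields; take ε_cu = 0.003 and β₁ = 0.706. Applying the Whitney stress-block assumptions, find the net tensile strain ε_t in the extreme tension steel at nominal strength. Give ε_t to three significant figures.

ε_t ≈ 0.00803

a = A_s f_y/(0.85 f'_c b) = 135.40 mm.
β₁ = 0.706, so c = a/β₁ = 135.40/0.706 = 191.78 mm.
From the linear strain diagram with ε_cu = 0.003: ε_t = 0.003 (d − c)/c = 0.003 × (705 − 191.78)/191.78 = 0.00803.
Since ε_t ≥ 0.005, the section is tension-controlled.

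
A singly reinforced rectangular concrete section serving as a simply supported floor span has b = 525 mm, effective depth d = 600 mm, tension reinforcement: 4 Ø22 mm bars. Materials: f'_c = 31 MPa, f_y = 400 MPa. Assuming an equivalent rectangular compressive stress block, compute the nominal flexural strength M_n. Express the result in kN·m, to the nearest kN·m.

A_s = 4 × 380 = 1520 mm².
T = A_s f_y = 1520 × 400 = 608000 N = 608 kN.
From C = T: a = T/(0.85 f'_c b) = 608000/(0.85 × 31 × 525) = 43.95 mm.
M_n = T(d − a/2) = 608 kN × (600 − 21.975) mm = 351.44 kN·m.

M_n ≈ 351 kN·m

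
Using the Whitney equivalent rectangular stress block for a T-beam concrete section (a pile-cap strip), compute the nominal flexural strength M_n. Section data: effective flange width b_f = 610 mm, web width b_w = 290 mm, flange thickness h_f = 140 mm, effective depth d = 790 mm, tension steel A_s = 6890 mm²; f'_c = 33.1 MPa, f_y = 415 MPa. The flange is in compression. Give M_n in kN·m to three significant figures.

Tension: T = A_s f_y = 6890 × 415 = 2859350 N.
Try a within the flange: a = T/(0.85 f'_c b_f) = 2859350/(0.85 × 33.1 × 610) = 166.61 mm.
a = 166.61 > h_f = 140 mm: the block extends into the web. Split into flange-overhang and web parts.
C_f = 0.85 f'_c (b_f − b_w) h_f = 0.85 × 33.1 × (610 − 290) × 140 = 1260448 N.
Remaining web compression depth: a_w = (T − C_f)/(0.85 f'_c b_w) = (2859350 − 1260448)/(0.85 × 33.1 × 290) = 195.96 mm.
M_n = C_f(d − h_f/2) + (T − C_f)(d − a_w/2) = 1260448 × (790 − 70) + 1598902 × (790 − 97.98) = 907.52 + 1106.47 = 2013.99 × 10⁶ N·mm.
M_n = 2013.99 kN·m.

M_n ≈ 2010 kN·m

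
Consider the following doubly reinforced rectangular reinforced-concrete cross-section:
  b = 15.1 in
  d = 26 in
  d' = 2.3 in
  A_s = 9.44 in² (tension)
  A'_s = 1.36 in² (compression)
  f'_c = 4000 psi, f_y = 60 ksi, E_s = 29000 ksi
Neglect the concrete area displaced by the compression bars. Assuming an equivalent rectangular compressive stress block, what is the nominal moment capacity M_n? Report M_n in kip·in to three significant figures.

Assume both steels yield.
a = (A_s − A'_s) f_y/(0.85 f'_c b) = (9.44 − 1.36) × 60/(0.85 × 4 × 15.1) = 9.443 in.
c = a/β₁ = 9.443/0.85 = 11.109 in; ε'_s = 0.003(c − d')/c = 0.0024 ≥ ε_y = 0.0021, so the compression steel yields.
M_n = (A_s − A'_s) f_y (d − a/2) + A'_s f_y (d − d') = 484.8 × (26 − 4.7215) + 81.6 × (26 − 2.3) = 10315.8 + 1933.9 = 12249.7 kip·in.

M_n ≈ 12200 kip·in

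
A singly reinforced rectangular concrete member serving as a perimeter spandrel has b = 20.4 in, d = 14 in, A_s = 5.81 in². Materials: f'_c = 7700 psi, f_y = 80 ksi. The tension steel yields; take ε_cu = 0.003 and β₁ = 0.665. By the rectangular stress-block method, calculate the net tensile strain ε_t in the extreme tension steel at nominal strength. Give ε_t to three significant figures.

a = A_s f_y/(0.85 f'_c b) = 3.481 in.
β₁ = 0.665, so c = a/β₁ = 3.481/0.665 = 5.235 in.
From the linear strain diagram with ε_cu = 0.003: ε_t = 0.003 (d − c)/c = 0.003 × (14 − 5.235)/5.235 = 0.00502.
Since ε_t ≥ 0.005, the section is tension-controlled.

ε_t ≈ 0.00502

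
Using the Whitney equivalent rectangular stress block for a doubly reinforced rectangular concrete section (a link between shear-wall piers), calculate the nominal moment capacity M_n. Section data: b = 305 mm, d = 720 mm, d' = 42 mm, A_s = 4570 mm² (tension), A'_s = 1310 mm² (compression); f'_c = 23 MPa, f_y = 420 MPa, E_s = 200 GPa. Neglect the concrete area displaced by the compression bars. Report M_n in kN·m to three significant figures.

M_n ≈ 1200 kN·m

Assume both tension and compression steel yield.
Net tension couple steel: A_s − A'_s = 3260 mm².
a = (A_s − A'_s) f_y / (0.85 f'_c b) = 1369200/(0.85 × 23 × 305) = 229.63 mm.
c = a/β₁ = 229.63/0.85 = 270.15 mm; ε'_s = 0.003(c − d')/c = 0.0025 ≥ f_y/E_s = 0.0021, so compression steel does yield.
M_n = (A_s − A'_s) f_y (d − a/2) + A'_s f_y (d − d') = [1369200 × (720 − 114.815) + 550200 × (720 − 42)] × 10⁻⁶ = 828.62 + 373.04 = 1201.66 kN·m.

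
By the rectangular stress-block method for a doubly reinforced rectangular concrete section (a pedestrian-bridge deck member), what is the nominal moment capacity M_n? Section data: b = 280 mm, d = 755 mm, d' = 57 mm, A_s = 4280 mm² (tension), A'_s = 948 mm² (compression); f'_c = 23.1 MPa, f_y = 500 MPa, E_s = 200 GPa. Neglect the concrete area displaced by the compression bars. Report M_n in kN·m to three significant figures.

M_n ≈ 1340 kN·m

Assume both tension and compression steel yield.
Net tension couple steel: A_s − A'_s = 3332 mm².
a = (A_s − A'_s) f_y / (0.85 f'_c b) = 1666000/(0.85 × 23.1 × 280) = 303.03 mm.
c = a/β₁ = 303.03/0.85 = 356.51 mm; ε'_s = 0.003(c − d')/c = 0.0025 ≥ f_y/E_s = 0.0025, so compression steel does yield.
M_n = (A_s − A'_s) f_y (d − a/2) + A'_s f_y (d − d') = [1666000 × (755 − 151.515) + 474000 × (755 − 57)] × 10⁻⁶ = 1005.41 + 330.85 = 1336.26 kN·m.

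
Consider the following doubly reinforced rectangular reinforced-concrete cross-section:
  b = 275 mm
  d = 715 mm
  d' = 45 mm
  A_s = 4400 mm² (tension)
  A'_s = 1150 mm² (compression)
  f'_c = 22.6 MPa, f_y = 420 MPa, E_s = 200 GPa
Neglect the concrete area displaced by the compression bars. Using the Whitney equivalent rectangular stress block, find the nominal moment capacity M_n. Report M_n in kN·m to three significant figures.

M_n ≈ 1120 kN·m

Assume both tension and compression steel yield.
Net tension couple steel: A_s − A'_s = 3250 mm².
a = (A_s − A'_s) f_y / (0.85 f'_c b) = 1365000/(0.85 × 22.6 × 275) = 258.39 mm.
c = a/β₁ = 258.39/0.85 = 303.99 mm; ε'_s = 0.003(c − d')/c = 0.0026 ≥ f_y/E_s = 0.0021, so compression steel does yield.
M_n = (A_s − A'_s) f_y (d − a/2) + A'_s f_y (d − d') = [1365000 × (715 − 129.195) + 483000 × (715 − 45)] × 10⁻⁶ = 799.62 + 323.61 = 1123.23 kN·m.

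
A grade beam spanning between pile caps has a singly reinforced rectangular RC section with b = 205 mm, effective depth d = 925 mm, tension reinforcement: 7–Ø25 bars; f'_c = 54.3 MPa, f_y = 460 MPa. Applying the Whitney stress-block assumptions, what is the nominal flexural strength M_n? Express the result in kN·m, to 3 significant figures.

A_s = 7 × 491 = 3437 mm².
T = A_s f_y = 3437 × 460 = 1581020 N = 1581.02 kN.
From C = T: a = T/(0.85 f'_c b) = 1581020/(0.85 × 54.3 × 205) = 167.10 mm.
M_n = T(d − a/2) = 1581.02 kN × (925 − 83.55) mm = 1330.35 kN·m.

M_n ≈ 1330 kN·m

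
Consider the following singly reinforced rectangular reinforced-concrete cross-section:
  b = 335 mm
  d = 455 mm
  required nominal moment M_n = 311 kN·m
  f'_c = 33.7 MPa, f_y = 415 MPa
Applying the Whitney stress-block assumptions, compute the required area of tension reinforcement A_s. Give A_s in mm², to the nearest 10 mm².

With M_n = 0.85 f'_c a b (d − a/2), solve the quadratic for a:
a = d − √(d² − 2M_n/(0.85 f'_c b)) = 455 − √(455² − 2 × 311×10⁶/(0.85 × 33.7 × 335)) = 77.90 mm.
A_s = 0.85 f'_c a b / f_y = 0.85 × 33.7 × 77.90 × 335 / 415 = 1801.3 mm².

A_s ≈ 1800 mm²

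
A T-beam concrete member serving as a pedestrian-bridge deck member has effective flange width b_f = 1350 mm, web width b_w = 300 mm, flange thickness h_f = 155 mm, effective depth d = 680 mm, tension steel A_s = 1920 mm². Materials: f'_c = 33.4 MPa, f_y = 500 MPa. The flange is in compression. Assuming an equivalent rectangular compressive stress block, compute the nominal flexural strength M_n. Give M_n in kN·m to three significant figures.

Tension: T = A_s f_y = 1920 × 500 = 960000 N.
Try a within the flange: a = T/(0.85 f'_c b_f) = 960000/(0.85 × 33.4 × 1350) = 25.05 mm.
Since a = 25.05 ≤ h_f = 155 mm, the stress block lies entirely in the flange; analyse as a rectangular beam of width b_f.
M_n = T(d − a/2) = 960000 × (680 − 12.525) = 640.78 × 10⁶ N·mm.
M_n = 640.78 kN·m.

M_n ≈ 641 kN·m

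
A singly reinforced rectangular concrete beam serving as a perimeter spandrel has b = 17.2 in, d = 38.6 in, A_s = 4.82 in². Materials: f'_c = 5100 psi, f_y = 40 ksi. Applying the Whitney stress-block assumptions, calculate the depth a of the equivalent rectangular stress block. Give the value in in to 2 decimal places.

a ≈ 2.59 in

T = A_s f_y = 4.82 × 40 = 192.8 kips.
a = T/(0.85 f'_c b) = 192.8/(0.85 × 5.1 × 17.2) = 2.59 in.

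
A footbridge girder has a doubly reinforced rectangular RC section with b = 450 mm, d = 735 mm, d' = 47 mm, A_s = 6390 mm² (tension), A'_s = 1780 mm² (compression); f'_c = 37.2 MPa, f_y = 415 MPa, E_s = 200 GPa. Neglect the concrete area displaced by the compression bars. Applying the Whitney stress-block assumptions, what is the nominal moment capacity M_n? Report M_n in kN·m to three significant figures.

M_n ≈ 1790 kN·m

Assume both tension and compression steel yield.
Net tension couple steel: A_s − A'_s = 4610 mm².
a = (A_s − A'_s) f_y / (0.85 f'_c b) = 1913150/(0.85 × 37.2 × 450) = 134.45 mm.
c = a/β₁ = 134.45/0.784 = 171.49 mm; ε'_s = 0.003(c − d')/c = 0.0022 ≥ f_y/E_s = 0.0021, so compression steel does yield.
M_n = (A_s − A'_s) f_y (d − a/2) + A'_s f_y (d − d') = [1913150 × (735 − 67.225) + 738700 × (735 − 47)] × 10⁻⁶ = 1277.55 + 508.23 = 1785.78 kN·m.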